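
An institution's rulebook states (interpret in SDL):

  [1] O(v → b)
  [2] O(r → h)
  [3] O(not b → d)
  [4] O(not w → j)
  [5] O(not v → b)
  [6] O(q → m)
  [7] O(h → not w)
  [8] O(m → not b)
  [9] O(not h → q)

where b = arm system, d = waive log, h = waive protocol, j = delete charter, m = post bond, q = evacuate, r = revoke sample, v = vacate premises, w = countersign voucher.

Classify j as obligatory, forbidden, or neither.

Obligatory

By case analysis on not v: premise 5 gives O(not v → b) and premise 1 gives O(v → b), so O(b) either way.
Premise 8 is O(m → not b); contrapositively O(b → not m). Since O(b) holds, K gives O(not m).
Premise 6, O(q → m), contraposes to O(not m → not q); with O(not m) we get O(not q).
The contrapositive of premise 9 (O(not h → q)) is O(not q → h), and O(not q) is already established, so O(h).
With premise 7, O(h → not w), the K-axiom yields O(not w).
With premise 4, O(not w → j), the K-axiom yields O(j).
Premises 2, 3 do not contribute to this derivation.
Hence j is obligatory.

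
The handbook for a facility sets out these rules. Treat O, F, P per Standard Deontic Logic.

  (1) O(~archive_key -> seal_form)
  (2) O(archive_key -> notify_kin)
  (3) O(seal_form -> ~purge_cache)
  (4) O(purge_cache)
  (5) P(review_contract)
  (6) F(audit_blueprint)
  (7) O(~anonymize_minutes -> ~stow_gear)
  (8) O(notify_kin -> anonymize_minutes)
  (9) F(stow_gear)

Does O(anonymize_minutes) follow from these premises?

Yes

From premise 4 we have O(purge_cache).
Premise 3, O(seal_form -> ~purge_cache), contraposes to O(purge_cache -> ~seal_form); with O(purge_cache) we get O(~seal_form).
Premise 1 is O(~archive_key -> seal_form); contrapositively O(~seal_form -> archive_key). Since O(~seal_form) holds, K gives O(archive_key).
Premise 2 is O(archive_key -> notify_kin); since O(archive_key), deontic closure gives O(notify_kin).
Premise 8 is O(notify_kin -> anonymize_minutes); since O(notify_kin), deontic closure gives O(anonymize_minutes).
Premises 5, 6, 7, 9 do not contribute to this derivation.
So O(anonymize_minutes) follows.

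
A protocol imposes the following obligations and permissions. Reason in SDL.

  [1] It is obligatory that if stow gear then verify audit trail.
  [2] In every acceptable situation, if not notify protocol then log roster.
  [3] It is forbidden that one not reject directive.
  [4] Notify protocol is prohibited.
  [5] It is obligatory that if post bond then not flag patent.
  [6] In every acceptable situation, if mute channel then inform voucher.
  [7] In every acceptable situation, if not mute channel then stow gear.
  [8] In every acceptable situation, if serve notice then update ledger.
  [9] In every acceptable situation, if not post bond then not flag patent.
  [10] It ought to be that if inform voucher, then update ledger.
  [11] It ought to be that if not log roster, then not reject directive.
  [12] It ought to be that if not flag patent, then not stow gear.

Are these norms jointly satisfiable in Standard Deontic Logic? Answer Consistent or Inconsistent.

Consistent

Premise 11 is O(¬log_roster → ¬reject_directive), but O(¬log_roster) is not derivable from the premises, so it does not yield O(¬reject_directive).
So O(¬reject_directive) is not derivable, and the apparent clash with O(reject_directive) does not arise.
A world satisfying every obligation exists (e.g. flag_patent=false, inform_voucher=true, log_roster=true, mute_channel=true, notify_protocol=false, post_bond=false, reject_directive=true, serve_notice=false, stow_gear=false, update_ledger=true, verify_audit_trail=false); no atom is both obligatory and forbidden, so the set is consistent.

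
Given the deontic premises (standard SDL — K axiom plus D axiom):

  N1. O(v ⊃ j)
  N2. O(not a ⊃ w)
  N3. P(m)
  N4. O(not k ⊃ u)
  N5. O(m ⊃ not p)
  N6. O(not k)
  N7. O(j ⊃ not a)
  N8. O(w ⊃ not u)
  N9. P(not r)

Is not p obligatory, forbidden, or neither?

Neither

Premise 5 is O(m ⊃ not p), but O(m) is not derivable from the premises (the permission P(m) asserts only not O(not m), not O(m)), so it does not yield O(not p).
No premise or chain of K-axiom applications forces O(not p), and none forces O(p). So not p is neither obligatory nor forbidden under these norms.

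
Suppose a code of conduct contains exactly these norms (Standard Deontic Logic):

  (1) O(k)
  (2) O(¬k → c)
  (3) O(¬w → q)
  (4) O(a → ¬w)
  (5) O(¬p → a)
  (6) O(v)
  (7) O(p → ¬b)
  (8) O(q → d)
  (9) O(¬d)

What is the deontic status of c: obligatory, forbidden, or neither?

Neither

Premise 2 is O(¬k → c), but O(¬k) is not derivable from the premises, so it does not yield O(c).
No premise or chain of K-axiom applications forces O(c), and none forces O(¬c). So c is neither obligatory nor forbidden under these norms.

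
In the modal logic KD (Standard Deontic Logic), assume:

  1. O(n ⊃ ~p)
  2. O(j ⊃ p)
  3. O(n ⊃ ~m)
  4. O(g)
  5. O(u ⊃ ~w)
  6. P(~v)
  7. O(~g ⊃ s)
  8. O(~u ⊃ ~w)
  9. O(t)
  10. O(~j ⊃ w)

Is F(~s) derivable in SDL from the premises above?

No

Premise 7 is O(~g ⊃ s), but O(~g) is not derivable from the premises, so it does not yield O(s).
No other premise forces O(s). An ideal world satisfying every premise can still have ~s true, so F(~s) is not derivable.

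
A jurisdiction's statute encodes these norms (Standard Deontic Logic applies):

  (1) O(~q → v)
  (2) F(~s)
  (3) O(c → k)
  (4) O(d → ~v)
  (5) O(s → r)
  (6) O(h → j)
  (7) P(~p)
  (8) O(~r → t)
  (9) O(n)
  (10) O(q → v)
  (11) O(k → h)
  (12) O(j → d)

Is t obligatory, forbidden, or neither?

Neither

Premise 8 is O(~r → t), but O(~r) is not derivable from the premises, so it does not yield O(t).
No premise or chain of K-axiom applications forces O(t), and none forces O(~t). So t is neither obligatory nor forbidden under these norms.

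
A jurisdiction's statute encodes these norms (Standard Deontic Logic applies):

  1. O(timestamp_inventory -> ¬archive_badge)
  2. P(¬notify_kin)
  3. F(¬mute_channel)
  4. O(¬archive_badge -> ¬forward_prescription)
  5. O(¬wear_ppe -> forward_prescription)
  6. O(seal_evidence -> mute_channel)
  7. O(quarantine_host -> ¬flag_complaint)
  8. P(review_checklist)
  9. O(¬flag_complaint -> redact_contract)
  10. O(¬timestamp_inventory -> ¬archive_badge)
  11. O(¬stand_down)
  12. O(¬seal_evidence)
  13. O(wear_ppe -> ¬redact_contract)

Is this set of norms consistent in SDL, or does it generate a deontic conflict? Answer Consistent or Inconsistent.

Consistent

Premise 6 is O(seal_evidence -> mute_channel); even if O(mute_channel) held, inferring O(seal_evidence) would be affirming the consequent — invalid.
So O(seal_evidence) is not derivable, and the apparent clash with O(¬seal_evidence) does not arise.
A world satisfying every obligation exists (e.g. archive_badge=false, flag_complaint=true, forward_prescription=false, mute_channel=true, notify_kin=false, quarantine_host=false, redact_contract=false, review_checklist=false, seal_evidence=false, stand_down=false, timestamp_inventory=false, wear_ppe=true); no atom is both obligatory and forbidden, so the set is consistent.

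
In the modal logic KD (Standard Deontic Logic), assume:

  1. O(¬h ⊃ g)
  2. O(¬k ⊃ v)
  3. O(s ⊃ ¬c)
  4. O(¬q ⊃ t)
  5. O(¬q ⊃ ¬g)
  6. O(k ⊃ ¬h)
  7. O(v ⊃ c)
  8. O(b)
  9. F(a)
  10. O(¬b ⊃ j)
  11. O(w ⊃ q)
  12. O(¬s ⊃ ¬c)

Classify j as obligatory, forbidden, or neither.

Neither

Premise 10 is O(¬b ⊃ j), but O(¬b) is not derivable from the premises, so it does not yield O(j).
No premise or chain of K-axiom applications forces O(j), and none forces O(¬j). So j is neither obligatory nor forbidden under these norms.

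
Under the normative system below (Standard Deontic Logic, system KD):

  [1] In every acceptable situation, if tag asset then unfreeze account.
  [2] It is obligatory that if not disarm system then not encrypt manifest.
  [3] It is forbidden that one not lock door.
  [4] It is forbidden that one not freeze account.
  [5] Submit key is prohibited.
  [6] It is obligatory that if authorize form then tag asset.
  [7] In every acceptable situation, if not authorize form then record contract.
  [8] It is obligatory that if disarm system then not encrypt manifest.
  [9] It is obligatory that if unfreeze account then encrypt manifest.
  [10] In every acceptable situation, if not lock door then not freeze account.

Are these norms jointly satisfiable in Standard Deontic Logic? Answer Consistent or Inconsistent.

Consistent

Premise 10 is O(¬lock_door → ¬freeze_account), but O(¬lock_door) is not derivable from the premises, so it does not yield O(¬freeze_account).
So O(¬freeze_account) is not derivable, and the apparent clash with O(freeze_account) does not arise.
A world satisfying every obligation exists (e.g. authorize_form=false, disarm_system=false, encrypt_manifest=false, freeze_account=true, lock_door=true, record_contract=true, submit_key=false, tag_asset=false, unfreeze_account=false); no atom is both obligatory and forbidden, so the set is consistent.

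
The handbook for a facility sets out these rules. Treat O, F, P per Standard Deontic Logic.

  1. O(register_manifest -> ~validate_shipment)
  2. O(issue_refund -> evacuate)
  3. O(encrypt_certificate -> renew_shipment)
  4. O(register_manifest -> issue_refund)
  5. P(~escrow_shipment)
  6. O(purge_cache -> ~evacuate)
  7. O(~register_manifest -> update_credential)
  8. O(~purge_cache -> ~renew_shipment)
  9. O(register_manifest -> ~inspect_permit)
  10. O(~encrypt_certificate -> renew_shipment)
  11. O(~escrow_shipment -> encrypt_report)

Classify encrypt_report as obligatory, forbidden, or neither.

Premise 11 is O(~escrow_shipment -> encrypt_report), but O(~escrow_shipment) is not derivable from the premises (the permission P(~escrow_shipment) asserts only ~O(escrow_shipment), not O(~escrow_shipment)), so it does not yield O(encrypt_report).
No premise or chain of K-axiom applications forces O(encrypt_report), and none forces O(~encrypt_report). So encrypt_report is neither obligatory nor forbidden under these norms.

Neither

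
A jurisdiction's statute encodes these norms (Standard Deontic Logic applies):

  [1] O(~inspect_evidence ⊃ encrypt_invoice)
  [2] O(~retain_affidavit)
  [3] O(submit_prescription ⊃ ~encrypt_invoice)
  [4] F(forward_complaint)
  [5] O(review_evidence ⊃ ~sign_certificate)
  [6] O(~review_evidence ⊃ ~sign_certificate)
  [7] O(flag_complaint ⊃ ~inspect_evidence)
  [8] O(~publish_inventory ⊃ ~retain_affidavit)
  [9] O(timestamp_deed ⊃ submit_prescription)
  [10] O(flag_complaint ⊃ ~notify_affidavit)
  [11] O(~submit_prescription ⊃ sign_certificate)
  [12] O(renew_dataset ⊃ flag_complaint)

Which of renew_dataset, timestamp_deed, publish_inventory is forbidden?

renew_dataset

Premises 5 and 6 cover both cases: O(review_evidence ⊃ ~sign_certificate) and O(~review_evidence ⊃ ~sign_certificate). Since review_evidence ∨ ~review_evidence is a tautology, O(~sign_certificate) follows.
The contrapositive of premise 11 (O(~submit_prescription ⊃ sign_certificate)) is O(~sign_certificate ⊃ submit_prescription), and O(~sign_certificate) is already established, so O(submit_prescription).
Applying K to premise 3 (O(submit_prescription ⊃ ~encrypt_invoice)) and O(submit_prescription) yields O(~encrypt_invoice).
The contrapositive of premise 1 (O(~inspect_evidence ⊃ encrypt_invoice)) is O(~encrypt_invoice ⊃ inspect_evidence), and O(~encrypt_invoice) is already established, so O(inspect_evidence).
Premise 7 is O(flag_complaint ⊃ ~inspect_evidence); contrapositively O(inspect_evidence ⊃ ~flag_complaint). Since O(inspect_evidence) holds, K gives O(~flag_complaint).
The contrapositive of premise 12 (O(renew_dataset ⊃ flag_complaint)) is O(~flag_complaint ⊃ ~renew_dataset), and O(~flag_complaint) is already established, so O(~renew_dataset).
So O(~renew_dataset) holds, i.e. renew_dataset is forbidden. None of the other listed options is forbidden under the premises.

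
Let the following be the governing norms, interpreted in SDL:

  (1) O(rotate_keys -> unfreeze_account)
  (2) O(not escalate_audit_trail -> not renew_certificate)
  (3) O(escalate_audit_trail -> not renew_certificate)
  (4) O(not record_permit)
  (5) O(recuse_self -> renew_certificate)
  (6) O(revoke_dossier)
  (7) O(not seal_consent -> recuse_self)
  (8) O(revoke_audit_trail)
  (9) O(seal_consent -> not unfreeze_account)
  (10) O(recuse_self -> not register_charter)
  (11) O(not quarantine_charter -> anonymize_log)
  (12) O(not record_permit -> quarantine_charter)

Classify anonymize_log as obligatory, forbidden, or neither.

Neither

Premise 11 is O(not quarantine_charter -> anonymize_log), but O(not quarantine_charter) is not derivable from the premises, so it does not yield O(anonymize_log).
No premise or chain of K-axiom applications forces O(anonymize_log), and none forces O(not anonymize_log). So anonymize_log is neither obligatory nor forbidden under these norms.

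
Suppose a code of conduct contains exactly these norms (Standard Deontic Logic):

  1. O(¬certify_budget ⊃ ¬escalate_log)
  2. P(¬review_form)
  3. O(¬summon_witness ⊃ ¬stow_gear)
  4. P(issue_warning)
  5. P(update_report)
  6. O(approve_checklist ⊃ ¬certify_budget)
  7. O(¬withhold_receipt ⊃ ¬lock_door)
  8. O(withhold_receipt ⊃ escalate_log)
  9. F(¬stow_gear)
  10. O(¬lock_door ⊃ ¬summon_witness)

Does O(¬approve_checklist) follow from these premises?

Yes

Premise 9 is F(¬stow_gear), i.e. O(stow_gear).
The contrapositive of premise 3 (O(¬summon_witness ⊃ ¬stow_gear)) is O(stow_gear ⊃ summon_witness), and O(stow_gear) is already established, so O(summon_witness).
Premise 10 is O(¬lock_door ⊃ ¬summon_witness); contrapositively O(summon_witness ⊃ lock_door). Since O(summon_witness) holds, K gives O(lock_door).
Premise 7 is O(¬withhold_receipt ⊃ ¬lock_door); contrapositively O(lock_door ⊃ withhold_receipt). Since O(lock_door) holds, K gives O(withhold_receipt).
From O(withhold_receipt) and premise 8, O(withhold_receipt ⊃ escalate_log), we obtain O(escalate_log).
Premise 1 is O(¬certify_budget ⊃ ¬escalate_log); contrapositively O(escalate_log ⊃ certify_budget). Since O(escalate_log) holds, K gives O(certify_budget).
Premise 6 is O(approve_checklist ⊃ ¬certify_budget); contrapositively O(certify_budget ⊃ ¬approve_checklist). Since O(certify_budget) holds, K gives O(¬approve_checklist).
Premises 2, 4, 5 do not contribute to this derivation.
So O(¬approve_checklist) follows.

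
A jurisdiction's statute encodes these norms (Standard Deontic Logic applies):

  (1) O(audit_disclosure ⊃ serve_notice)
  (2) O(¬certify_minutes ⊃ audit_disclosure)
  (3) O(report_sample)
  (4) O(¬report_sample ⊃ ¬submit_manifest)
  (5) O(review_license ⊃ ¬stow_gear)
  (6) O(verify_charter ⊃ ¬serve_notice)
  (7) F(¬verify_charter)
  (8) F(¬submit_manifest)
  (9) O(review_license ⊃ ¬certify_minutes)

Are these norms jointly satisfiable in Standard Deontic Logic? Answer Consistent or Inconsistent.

Consistent

Premise 4 is O(¬report_sample ⊃ ¬submit_manifest), but O(¬report_sample) is not derivable from the premises, so it does not yield O(¬submit_manifest).
So O(¬submit_manifest) is not derivable, and the apparent clash with O(submit_manifest) does not arise.
A world satisfying every obligation exists (e.g. audit_disclosure=false, certify_minutes=true, report_sample=true, review_license=false, serve_notice=false, stow_gear=false, submit_manifest=true, verify_charter=true); no atom is both obligatory and forbidden, so the set is consistent.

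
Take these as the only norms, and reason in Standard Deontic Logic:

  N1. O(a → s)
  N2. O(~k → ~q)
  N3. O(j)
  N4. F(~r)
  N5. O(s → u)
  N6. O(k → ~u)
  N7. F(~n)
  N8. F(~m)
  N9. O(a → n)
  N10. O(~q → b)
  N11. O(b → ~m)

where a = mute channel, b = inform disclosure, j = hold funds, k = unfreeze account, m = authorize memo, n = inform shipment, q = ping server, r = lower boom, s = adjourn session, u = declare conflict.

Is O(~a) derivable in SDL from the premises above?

Premise 8, F(~m), is equivalent to O(m).
Premise 11, O(b → ~m), contraposes to O(m → ~b); with O(m) we get O(~b).
Premise 10 is O(~q → b); contrapositively O(~b → q). Since O(~b) holds, K gives O(q).
Premise 2 is O(~k → ~q); contrapositively O(q → k). Since O(q) holds, K gives O(k).
Applying K to premise 6 (O(k → ~u)) and O(k) yields O(~u).
Premise 5 is O(s → u); contrapositively O(~u → ~s). Since O(~u) holds, K gives O(~s).
Premise 1 is O(a → s); contrapositively O(~s → ~a). Since O(~s) holds, K gives O(~a).
Premises 3, 4, 7, 9 do not contribute to this derivation.
So O(~a) follows.

Yes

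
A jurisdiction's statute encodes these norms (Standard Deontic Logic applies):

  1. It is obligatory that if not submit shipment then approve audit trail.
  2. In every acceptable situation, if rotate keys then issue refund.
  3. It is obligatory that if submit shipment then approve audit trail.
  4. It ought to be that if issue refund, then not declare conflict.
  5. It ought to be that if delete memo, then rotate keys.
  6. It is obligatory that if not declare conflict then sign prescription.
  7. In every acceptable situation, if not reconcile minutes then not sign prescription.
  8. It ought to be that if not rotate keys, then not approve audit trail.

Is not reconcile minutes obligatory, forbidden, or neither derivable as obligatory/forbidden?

Premises 3 and 1 cover both cases: O(submit_shipment → approve_audit_trail) and O(¬submit_shipment → approve_audit_trail). Since submit_shipment ∨ ¬submit_shipment is a tautology, O(approve_audit_trail) follows.
The contrapositive of premise 8 (O(¬rotate_keys → ¬approve_audit_trail)) is O(approve_audit_trail → rotate_keys), and O(approve_audit_trail) is already established, so O(rotate_keys).
Applying K to premise 2 (O(rotate_keys → issue_refund)) and O(rotate_keys) yields O(issue_refund).
Premise 4 is O(issue_refund → ¬declare_conflict); since O(issue_refund), deontic closure gives O(¬declare_conflict).
From O(¬declare_conflict) and premise 6, O(¬declare_conflict → sign_prescription), we obtain O(sign_prescription).
Premise 7, O(¬reconcile_minutes → ¬sign_prescription), contraposes to O(sign_prescription → reconcile_minutes); with O(sign_prescription) we get O(reconcile_minutes).
Premise 5 does not contribute to this derivation.
Thus O(reconcile_minutes), which is F(¬reconcile_minutes): ¬reconcile_minutes is forbidden.

Forbidden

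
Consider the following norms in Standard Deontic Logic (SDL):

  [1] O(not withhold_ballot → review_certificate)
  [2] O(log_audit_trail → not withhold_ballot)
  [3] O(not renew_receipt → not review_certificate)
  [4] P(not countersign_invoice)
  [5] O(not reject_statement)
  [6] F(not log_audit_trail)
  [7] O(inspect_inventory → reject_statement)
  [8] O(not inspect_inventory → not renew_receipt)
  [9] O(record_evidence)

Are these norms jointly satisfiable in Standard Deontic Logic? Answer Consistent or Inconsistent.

Premise 6, F(not log_audit_trail), is equivalent to O(log_audit_trail).
From O(log_audit_trail) and premise 2, O(log_audit_trail → not withhold_ballot), we obtain O(not withhold_ballot).
Premise 1 is O(not withhold_ballot → review_certificate); since O(not withhold_ballot), deontic closure gives O(review_certificate).
Premise 3 is O(not renew_receipt → not review_certificate); contrapositively O(review_certificate → renew_receipt). Since O(review_certificate) holds, K gives O(renew_receipt).
The contrapositive of premise 8 (O(not inspect_inventory → not renew_receipt)) is O(renew_receipt → inspect_inventory), and O(renew_receipt) is already established, so O(inspect_inventory).
Premise 7 is O(inspect_inventory → reject_statement); since O(inspect_inventory), deontic closure gives O(reject_statement).
However, premise 5 gives O(not reject_statement).
We now have both O(reject_statement) and O(not reject_statement) — reject_statement is simultaneously obligatory and forbidden, violating the D-axiom.

Inconsistent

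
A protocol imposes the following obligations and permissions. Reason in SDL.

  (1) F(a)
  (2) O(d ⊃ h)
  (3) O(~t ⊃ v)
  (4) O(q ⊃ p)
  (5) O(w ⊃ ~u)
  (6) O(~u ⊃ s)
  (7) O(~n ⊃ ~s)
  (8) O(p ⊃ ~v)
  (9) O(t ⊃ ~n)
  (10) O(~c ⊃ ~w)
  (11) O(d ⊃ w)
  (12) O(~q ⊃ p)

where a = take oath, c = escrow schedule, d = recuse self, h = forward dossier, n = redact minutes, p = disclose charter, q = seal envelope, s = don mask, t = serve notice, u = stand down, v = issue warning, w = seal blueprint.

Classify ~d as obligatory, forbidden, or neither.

Obligatory

Premises 4 and 12 are O(q ⊃ p) and O(~q ⊃ p); every ideal world satisfies q or ~q, so in either case p holds — hence O(p).
From O(p) and premise 8, O(p ⊃ ~v), we obtain O(~v).
Premise 3, O(~t ⊃ v), contraposes to O(~v ⊃ t); with O(~v) we get O(t).
Premise 9 is O(t ⊃ ~n); since O(t), deontic closure gives O(~n).
From O(~n) and premise 7, O(~n ⊃ ~s), we obtain O(~s).
The contrapositive of premise 6 (O(~u ⊃ s)) is O(~s ⊃ u), and O(~s) is already established, so O(u).
Premise 5 is O(w ⊃ ~u); contrapositively O(u ⊃ ~w). Since O(u) holds, K gives O(~w).
Premise 11 is O(d ⊃ w); contrapositively O(~w ⊃ ~d). Since O(~w) holds, K gives O(~d).
Premises 1, 2, 10 do not contribute to this derivation.
Hence ~d is obligatory.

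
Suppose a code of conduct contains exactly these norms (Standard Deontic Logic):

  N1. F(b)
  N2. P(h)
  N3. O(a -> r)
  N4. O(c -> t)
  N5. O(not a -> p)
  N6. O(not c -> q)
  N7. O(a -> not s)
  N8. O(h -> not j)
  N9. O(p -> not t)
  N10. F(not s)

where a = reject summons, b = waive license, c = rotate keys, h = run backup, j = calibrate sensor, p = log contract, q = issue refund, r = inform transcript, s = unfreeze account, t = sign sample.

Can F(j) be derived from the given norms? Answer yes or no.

No

Premise 8 is O(h -> not j), but O(h) is not derivable from the premises (the permission P(h) asserts only not O(not h), not O(h)), so it does not yield O(not j).
No other premise forces O(not j). An ideal world satisfying every premise can still have j true, so F(j) is not derivable.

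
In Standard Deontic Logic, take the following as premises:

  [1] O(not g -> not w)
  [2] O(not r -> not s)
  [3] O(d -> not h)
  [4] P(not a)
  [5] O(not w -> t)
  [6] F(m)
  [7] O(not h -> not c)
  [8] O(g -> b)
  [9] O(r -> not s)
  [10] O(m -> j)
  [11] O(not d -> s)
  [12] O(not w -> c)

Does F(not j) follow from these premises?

Premise 10 is O(m -> j), but O(m) is not derivable from the premises, so it does not yield O(j).
No other premise forces O(j). An ideal world satisfying every premise can still have not j true, so F(not j) is not derivable.

No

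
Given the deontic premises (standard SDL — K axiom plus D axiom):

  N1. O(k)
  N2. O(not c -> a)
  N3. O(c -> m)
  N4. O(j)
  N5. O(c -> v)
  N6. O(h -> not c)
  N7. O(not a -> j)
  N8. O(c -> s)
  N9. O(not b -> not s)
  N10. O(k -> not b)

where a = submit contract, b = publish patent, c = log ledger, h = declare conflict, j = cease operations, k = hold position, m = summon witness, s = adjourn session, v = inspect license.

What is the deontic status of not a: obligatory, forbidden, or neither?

Forbidden

Premise 1 states O(k) outright.
Applying K to premise 10 (O(k -> not b)) and O(k) yields O(not b).
Applying K to premise 9 (O(not b -> not s)) and O(not b) yields O(not s).
Premise 8 is O(c -> s); contrapositively O(not s -> not c). Since O(not s) holds, K gives O(not c).
Applying K to premise 2 (O(not c -> a)) and O(not c) yields O(a).
Premises 3, 4, 5, 6, 7 do not contribute to this derivation.
Thus O(a), which is F(not a): not a is forbidden.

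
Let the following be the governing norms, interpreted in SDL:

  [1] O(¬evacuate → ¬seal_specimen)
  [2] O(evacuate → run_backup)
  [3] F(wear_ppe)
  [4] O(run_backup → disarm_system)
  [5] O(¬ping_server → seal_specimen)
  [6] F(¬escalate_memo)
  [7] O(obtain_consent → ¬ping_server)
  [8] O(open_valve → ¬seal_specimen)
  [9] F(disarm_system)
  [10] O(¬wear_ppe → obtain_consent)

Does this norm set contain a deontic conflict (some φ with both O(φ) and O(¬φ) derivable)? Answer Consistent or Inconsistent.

Inconsistent

Premise 9 is F(disarm_system), i.e. O(¬disarm_system).
Premise 4 is O(run_backup → disarm_system); contrapositively O(¬disarm_system → ¬run_backup). Since O(¬disarm_system) holds, K gives O(¬run_backup).
Premise 2 is O(evacuate → run_backup); contrapositively O(¬run_backup → ¬evacuate). Since O(¬run_backup) holds, K gives O(¬evacuate).
From O(¬evacuate) and premise 1, O(¬evacuate → ¬seal_specimen), we obtain O(¬seal_specimen).
Premise 5, O(¬ping_server → seal_specimen), contraposes to O(¬seal_specimen → ping_server); with O(¬seal_specimen) we get O(ping_server).
The contrapositive of premise 7 (O(obtain_consent → ¬ping_server)) is O(ping_server → ¬obtain_consent), and O(ping_server) is already established, so O(¬obtain_consent).
The contrapositive of premise 10 (O(¬wear_ppe → obtain_consent)) is O(¬obtain_consent → wear_ppe), and O(¬obtain_consent) is already established, so O(wear_ppe).
However, F(wear_ppe) at premise 3 amounts to O(¬wear_ppe).
We now have both O(wear_ppe) and O(¬wear_ppe) — wear_ppe is simultaneously obligatory and forbidden, violating the D-axiom.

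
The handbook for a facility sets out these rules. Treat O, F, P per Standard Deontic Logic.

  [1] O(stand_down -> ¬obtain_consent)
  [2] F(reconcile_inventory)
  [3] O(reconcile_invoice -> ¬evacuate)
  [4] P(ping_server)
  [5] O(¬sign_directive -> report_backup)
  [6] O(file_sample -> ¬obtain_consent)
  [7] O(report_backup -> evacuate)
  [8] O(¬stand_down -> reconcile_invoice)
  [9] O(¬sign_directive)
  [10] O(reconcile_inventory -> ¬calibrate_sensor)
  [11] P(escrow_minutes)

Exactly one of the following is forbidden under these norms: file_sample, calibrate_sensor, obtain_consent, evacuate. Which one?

Premise 9 gives O(¬sign_directive).
Applying K to premise 5 (O(¬sign_directive -> report_backup)) and O(¬sign_directive) yields O(report_backup).
Premise 7 is O(report_backup -> evacuate); since O(report_backup), deontic closure gives O(evacuate).
Premise 3 is O(reconcile_invoice -> ¬evacuate); contrapositively O(evacuate -> ¬reconcile_invoice). Since O(evacuate) holds, K gives O(¬reconcile_invoice).
Premise 8 is O(¬stand_down -> reconcile_invoice); contrapositively O(¬reconcile_invoice -> stand_down). Since O(¬reconcile_invoice) holds, K gives O(stand_down).
Applying K to premise 1 (O(stand_down -> ¬obtain_consent)) and O(stand_down) yields O(¬obtain_consent).
So O(¬obtain_consent) holds, i.e. obtain_consent is forbidden. None of the other listed options is forbidden under the premises.

obtain_consent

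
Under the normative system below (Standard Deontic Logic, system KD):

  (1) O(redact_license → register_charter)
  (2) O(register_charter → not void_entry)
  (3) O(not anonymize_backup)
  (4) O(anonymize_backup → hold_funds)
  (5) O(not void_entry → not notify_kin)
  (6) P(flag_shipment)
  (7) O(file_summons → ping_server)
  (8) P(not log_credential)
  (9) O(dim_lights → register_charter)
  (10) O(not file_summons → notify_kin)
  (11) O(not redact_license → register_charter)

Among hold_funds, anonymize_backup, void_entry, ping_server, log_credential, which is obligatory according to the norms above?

ping_server

By case analysis on not redact_license: premise 11 gives O(not redact_license → register_charter) and premise 1 gives O(redact_license → register_charter), so O(register_charter) either way.
Applying K to premise 2 (O(register_charter → not void_entry)) and O(register_charter) yields O(not void_entry).
With premise 5, O(not void_entry → not notify_kin), the K-axiom yields O(not notify_kin).
Premise 10 is O(not file_summons → notify_kin); contrapositively O(not notify_kin → file_summons). Since O(not notify_kin) holds, K gives O(file_summons).
From O(file_summons) and premise 7, O(file_summons → ping_server), we obtain O(ping_server).
So O(ping_server) holds — ping_server is obligatory. None of the other listed options is made obligatory by any chain of premises.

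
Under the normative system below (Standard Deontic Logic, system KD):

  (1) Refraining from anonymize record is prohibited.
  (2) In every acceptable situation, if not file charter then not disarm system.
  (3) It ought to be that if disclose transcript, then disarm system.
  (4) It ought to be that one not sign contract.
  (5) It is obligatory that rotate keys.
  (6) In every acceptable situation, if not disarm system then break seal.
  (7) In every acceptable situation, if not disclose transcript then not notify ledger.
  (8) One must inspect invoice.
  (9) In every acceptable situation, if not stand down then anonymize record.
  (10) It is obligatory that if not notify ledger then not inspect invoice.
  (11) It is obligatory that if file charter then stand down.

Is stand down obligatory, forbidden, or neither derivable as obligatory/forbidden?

Premise 8 states O(inspect_invoice) outright.
The contrapositive of premise 10 (O(¬notify_ledger → ¬inspect_invoice)) is O(inspect_invoice → notify_ledger), and O(inspect_invoice) is already established, so O(notify_ledger).
Premise 7 is O(¬disclose_transcript → ¬notify_ledger); contrapositively O(notify_ledger → disclose_transcript). Since O(notify_ledger) holds, K gives O(disclose_transcript).
From O(disclose_transcript) and premise 3, O(disclose_transcript → disarm_system), we obtain O(disarm_system).
Premise 2, O(¬file_charter → ¬disarm_system), contraposes to O(disarm_system → file_charter); with O(disarm_system) we get O(file_charter).
Applying K to premise 11 (O(file_charter → stand_down)) and O(file_charter) yields O(stand_down).
Premises 1, 4, 5, 6, 9 do not contribute to this derivation.
Hence stand_down is obligatory.

Obligatory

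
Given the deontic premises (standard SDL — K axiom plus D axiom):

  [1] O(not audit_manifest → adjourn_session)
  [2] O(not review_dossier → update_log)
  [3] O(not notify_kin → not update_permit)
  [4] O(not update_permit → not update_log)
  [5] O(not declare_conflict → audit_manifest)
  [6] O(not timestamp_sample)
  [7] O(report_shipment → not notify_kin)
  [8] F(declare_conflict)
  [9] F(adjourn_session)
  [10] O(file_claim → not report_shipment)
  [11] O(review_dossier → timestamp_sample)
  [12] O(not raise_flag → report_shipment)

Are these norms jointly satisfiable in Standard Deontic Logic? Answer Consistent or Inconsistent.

Consistent

Premise 1 is O(not audit_manifest → adjourn_session), but O(not audit_manifest) is not derivable from the premises, so it does not yield O(adjourn_session).
So O(adjourn_session) is not derivable, and the apparent clash with O(not adjourn_session) does not arise.
A world satisfying every obligation exists (e.g. adjourn_session=false, audit_manifest=true, declare_conflict=false, file_claim=false, notify_kin=true, raise_flag=true, report_shipment=false, review_dossier=false, timestamp_sample=false, update_log=true, update_permit=true); no atom is both obligatory and forbidden, so the set is consistent.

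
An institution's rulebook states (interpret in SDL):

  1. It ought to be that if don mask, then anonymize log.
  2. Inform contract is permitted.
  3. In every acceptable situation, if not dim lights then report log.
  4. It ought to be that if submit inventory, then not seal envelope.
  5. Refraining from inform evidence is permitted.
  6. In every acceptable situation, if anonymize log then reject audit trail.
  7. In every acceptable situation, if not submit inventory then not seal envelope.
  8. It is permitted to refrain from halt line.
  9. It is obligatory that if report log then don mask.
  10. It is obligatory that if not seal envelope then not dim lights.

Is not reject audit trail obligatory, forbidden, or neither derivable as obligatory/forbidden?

Forbidden

Premises 4 and 7 cover both cases: O(submit_inventory → ¬seal_envelope) and O(¬submit_inventory → ¬seal_envelope). Since submit_inventory ∨ ¬submit_inventory is a tautology, O(¬seal_envelope) follows.
Premise 10 is O(¬seal_envelope → ¬dim_lights); since O(¬seal_envelope), deontic closure gives O(¬dim_lights).
Premise 3 is O(¬dim_lights → report_log); since O(¬dim_lights), deontic closure gives O(report_log).
From O(report_log) and premise 9, O(report_log → don_mask), we obtain O(don_mask).
Applying K to premise 1 (O(don_mask → anonymize_log)) and O(don_mask) yields O(anonymize_log).
Premise 6 is O(anonymize_log → reject_audit_trail); since O(anonymize_log), deontic closure gives O(reject_audit_trail).
Premises 2, 5, 8 do not contribute to this derivation.
Thus O(reject_audit_trail), which is F(¬reject_audit_trail): ¬reject_audit_trail is forbidden.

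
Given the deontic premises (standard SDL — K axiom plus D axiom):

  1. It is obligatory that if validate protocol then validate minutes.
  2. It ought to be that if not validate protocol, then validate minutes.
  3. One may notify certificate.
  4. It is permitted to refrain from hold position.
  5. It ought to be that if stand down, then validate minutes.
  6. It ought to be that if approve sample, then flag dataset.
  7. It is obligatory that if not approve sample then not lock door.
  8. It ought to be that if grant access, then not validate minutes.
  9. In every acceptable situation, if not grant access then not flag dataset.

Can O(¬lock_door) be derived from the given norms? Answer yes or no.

Yes

Premises 2 and 1 cover both cases: O(¬validate_protocol → validate_minutes) and O(validate_protocol → validate_minutes). Since ¬validate_protocol ∨ validate_protocol is a tautology, O(validate_minutes) follows.
Premise 8, O(grant_access → ¬validate_minutes), contraposes to O(validate_minutes → ¬grant_access); with O(validate_minutes) we get O(¬grant_access).
From O(¬grant_access) and premise 9, O(¬grant_access → ¬flag_dataset), we obtain O(¬flag_dataset).
The contrapositive of premise 6 (O(approve_sample → flag_dataset)) is O(¬flag_dataset → ¬approve_sample), and O(¬flag_dataset) is already established, so O(¬approve_sample).
Applying K to premise 7 (O(¬approve_sample → ¬lock_door)) and O(¬approve_sample) yields O(¬lock_door).
Premises 3, 4, 5 do not contribute to this derivation.
So O(¬lock_door) follows.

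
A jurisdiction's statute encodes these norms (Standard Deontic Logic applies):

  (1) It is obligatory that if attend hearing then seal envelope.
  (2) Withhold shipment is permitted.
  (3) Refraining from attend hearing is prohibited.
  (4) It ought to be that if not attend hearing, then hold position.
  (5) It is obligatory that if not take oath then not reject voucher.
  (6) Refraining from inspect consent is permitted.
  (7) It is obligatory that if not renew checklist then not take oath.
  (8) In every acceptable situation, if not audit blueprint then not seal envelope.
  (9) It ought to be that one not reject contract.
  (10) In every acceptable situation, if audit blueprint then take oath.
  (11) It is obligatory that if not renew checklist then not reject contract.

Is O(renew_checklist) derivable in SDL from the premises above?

Premise 3 is F(¬attend_hearing), i.e. O(attend_hearing).
Applying K to premise 1 (O(attend_hearing → seal_envelope)) and O(attend_hearing) yields O(seal_envelope).
Premise 8 is O(¬audit_blueprint → ¬seal_envelope); contrapositively O(seal_envelope → audit_blueprint). Since O(seal_envelope) holds, K gives O(audit_blueprint).
Premise 10 is O(audit_blueprint → take_oath); since O(audit_blueprint), deontic closure gives O(take_oath).
Premise 7 is O(¬renew_checklist → ¬take_oath); contrapositively O(take_oath → renew_checklist). Since O(take_oath) holds, K gives O(renew_checklist).
Premises 2, 4, 5, 6, 9, 11 do not contribute to this derivation.
So O(renew_checklist) follows.

Yes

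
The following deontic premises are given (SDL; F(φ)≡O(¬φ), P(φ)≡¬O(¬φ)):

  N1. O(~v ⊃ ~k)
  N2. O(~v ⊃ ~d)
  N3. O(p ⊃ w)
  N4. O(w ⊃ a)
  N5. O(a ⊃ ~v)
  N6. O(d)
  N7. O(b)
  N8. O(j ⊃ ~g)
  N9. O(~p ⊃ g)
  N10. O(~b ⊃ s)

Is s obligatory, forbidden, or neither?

Neither

Premise 10 is O(~b ⊃ s), but O(~b) is not derivable from the premises, so it does not yield O(s).
No premise or chain of K-axiom applications forces O(s), and none forces O(~s). So s is neither obligatory nor forbidden under these norms.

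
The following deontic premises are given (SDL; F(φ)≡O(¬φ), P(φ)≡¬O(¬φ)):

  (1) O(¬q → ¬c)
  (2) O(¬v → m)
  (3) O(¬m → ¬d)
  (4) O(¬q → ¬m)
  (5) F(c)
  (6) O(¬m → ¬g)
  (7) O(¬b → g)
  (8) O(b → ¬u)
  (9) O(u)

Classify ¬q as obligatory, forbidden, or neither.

From premise 9 we have O(u).
Premise 8 is O(b → ¬u); contrapositively O(u → ¬b). Since O(u) holds, K gives O(¬b).
Premise 7 is O(¬b → g); since O(¬b), deontic closure gives O(g).
Premise 6, O(¬m → ¬g), contraposes to O(g → m); with O(g) we get O(m).
The contrapositive of premise 4 (O(¬q → ¬m)) is O(m → q), and O(m) is already established, so O(q).
Premises 1, 2, 3, 5 do not contribute to this derivation.
Thus O(q), which is F(¬q): ¬q is forbidden.

Forbidden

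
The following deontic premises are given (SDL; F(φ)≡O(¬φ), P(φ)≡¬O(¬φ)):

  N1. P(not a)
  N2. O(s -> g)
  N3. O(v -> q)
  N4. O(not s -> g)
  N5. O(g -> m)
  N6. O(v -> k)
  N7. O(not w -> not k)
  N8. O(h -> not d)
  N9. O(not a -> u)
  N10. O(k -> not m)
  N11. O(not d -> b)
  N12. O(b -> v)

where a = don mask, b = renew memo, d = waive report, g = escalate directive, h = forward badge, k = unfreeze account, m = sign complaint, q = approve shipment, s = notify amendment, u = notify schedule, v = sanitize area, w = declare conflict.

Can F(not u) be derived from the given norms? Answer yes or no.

Premise 9 is O(not a -> u), but O(not a) is not derivable from the premises (the permission P(not a) asserts only not O(a), not O(not a)), so it does not yield O(u).
No other premise forces O(u). An ideal world satisfying every premise can still have not u true, so F(not u) is not derivable.

No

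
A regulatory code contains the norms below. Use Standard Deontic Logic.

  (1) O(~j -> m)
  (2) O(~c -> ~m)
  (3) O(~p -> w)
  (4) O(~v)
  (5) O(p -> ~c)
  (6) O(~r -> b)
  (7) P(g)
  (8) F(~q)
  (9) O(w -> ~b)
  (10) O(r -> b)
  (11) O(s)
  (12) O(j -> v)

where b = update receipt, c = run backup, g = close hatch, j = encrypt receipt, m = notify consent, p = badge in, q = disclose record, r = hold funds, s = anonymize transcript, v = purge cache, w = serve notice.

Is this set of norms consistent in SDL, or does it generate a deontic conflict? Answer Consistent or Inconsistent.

Premises 6 and 10 cover both cases: O(~r -> b) and O(r -> b). Since ~r ∨ r is a tautology, O(b) follows.
Premise 9, O(w -> ~b), contraposes to O(b -> ~w); with O(b) we get O(~w).
The contrapositive of premise 3 (O(~p -> w)) is O(~w -> p), and O(~w) is already established, so O(p).
Applying K to premise 5 (O(p -> ~c)) and O(p) yields O(~c).
Premise 2 is O(~c -> ~m); since O(~c), deontic closure gives O(~m).
Premise 1, O(~j -> m), contraposes to O(~m -> j); with O(~m) we get O(j).
With premise 12, O(j -> v), the K-axiom yields O(v).
However, premise 4 gives O(~v).
We now have both O(v) and O(~v) — v is simultaneously obligatory and forbidden, violating the D-axiom.

Inconsistent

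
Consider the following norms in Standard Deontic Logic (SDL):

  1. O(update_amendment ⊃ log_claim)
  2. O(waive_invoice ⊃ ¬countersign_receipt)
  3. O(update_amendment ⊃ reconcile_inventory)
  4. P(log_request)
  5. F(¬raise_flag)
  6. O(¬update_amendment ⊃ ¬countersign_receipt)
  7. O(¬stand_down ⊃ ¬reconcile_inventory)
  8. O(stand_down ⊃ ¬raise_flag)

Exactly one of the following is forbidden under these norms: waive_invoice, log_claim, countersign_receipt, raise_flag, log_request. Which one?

countersign_receipt

F(¬raise_flag) at premise 5 means O(raise_flag).
Premise 8, O(stand_down ⊃ ¬raise_flag), contraposes to O(raise_flag ⊃ ¬stand_down); with O(raise_flag) we get O(¬stand_down).
Premise 7 is O(¬stand_down ⊃ ¬reconcile_inventory); since O(¬stand_down), deontic closure gives O(¬reconcile_inventory).
Premise 3, O(update_amendment ⊃ reconcile_inventory), contraposes to O(¬reconcile_inventory ⊃ ¬update_amendment); with O(¬reconcile_inventory) we get O(¬update_amendment).
With premise 6, O(¬update_amendment ⊃ ¬countersign_receipt), the K-axiom yields O(¬countersign_receipt).
So O(¬countersign_receipt) holds, i.e. countersign_receipt is forbidden. None of the other listed options is forbidden under the premises.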